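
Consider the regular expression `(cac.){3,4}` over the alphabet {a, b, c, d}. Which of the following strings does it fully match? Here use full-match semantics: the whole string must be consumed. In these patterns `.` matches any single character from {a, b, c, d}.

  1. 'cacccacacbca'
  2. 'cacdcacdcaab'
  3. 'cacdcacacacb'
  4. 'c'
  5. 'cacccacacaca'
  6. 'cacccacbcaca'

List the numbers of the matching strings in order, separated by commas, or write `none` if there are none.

3, 5, 6

1 → no match
2 → no match
3 → match
4 → no match — must start with 'cac'
5 → match
6 → match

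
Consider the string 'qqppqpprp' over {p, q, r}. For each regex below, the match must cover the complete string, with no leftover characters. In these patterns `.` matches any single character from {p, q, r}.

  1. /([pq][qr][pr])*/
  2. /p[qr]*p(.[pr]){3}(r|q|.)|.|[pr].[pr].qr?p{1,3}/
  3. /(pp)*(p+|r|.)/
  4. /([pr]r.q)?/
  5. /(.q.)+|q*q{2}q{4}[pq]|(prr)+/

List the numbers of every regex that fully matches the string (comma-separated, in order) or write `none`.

1 → match
2 → no match
3 → no match
4 → no match
5 → no match

1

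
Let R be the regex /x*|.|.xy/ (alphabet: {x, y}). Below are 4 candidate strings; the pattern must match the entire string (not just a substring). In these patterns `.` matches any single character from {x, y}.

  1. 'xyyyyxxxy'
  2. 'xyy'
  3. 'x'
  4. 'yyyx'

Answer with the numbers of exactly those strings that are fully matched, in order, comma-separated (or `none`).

3

1 → no match
2 → no match
3 → match
4 → no match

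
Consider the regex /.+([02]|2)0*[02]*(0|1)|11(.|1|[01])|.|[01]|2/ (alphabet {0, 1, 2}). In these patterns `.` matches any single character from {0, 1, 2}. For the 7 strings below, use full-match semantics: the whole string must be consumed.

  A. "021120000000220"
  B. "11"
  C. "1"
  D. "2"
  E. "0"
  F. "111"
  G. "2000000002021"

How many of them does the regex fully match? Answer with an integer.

A → match
B → no match
C → match
D → match
E → match
F → match
G → match
Total matched: 6

6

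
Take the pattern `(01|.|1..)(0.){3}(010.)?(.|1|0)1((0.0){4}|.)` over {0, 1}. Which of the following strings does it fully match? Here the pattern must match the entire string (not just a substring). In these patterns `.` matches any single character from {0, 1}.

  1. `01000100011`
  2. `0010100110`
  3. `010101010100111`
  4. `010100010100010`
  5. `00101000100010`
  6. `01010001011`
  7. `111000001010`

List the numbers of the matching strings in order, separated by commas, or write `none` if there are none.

1, 2, 3, 4, 5, 6, 7

1 → match
2 → match
3 → match
4 → match
5 → match
6 → match
7 → match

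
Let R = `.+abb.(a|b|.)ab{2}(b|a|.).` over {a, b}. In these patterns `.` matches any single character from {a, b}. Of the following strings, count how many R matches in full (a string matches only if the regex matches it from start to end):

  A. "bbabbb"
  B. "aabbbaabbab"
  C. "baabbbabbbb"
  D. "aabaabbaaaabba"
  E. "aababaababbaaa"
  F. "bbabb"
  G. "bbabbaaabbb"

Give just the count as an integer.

A. "bbabbb" → no match
B. "aabbbaabbab" → match
C. "baabbbabbbb" → no match
D → no match
E → no match
F. "bbabb" → no match
G. "bbabbaaabbb" → no match
Total matched: 1

1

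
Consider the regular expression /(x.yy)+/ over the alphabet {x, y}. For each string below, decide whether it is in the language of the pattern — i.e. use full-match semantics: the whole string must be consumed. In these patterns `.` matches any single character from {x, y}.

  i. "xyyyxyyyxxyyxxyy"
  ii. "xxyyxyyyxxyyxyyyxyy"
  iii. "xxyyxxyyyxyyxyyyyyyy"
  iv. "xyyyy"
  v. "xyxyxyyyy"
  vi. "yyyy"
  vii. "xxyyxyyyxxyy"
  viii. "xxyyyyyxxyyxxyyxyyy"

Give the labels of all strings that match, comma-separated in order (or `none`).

i, vii

i → match
ii → no match
iii → no match
iv → no match
v → no match
vi → no match — must start with "x"
vii → match
viii → no match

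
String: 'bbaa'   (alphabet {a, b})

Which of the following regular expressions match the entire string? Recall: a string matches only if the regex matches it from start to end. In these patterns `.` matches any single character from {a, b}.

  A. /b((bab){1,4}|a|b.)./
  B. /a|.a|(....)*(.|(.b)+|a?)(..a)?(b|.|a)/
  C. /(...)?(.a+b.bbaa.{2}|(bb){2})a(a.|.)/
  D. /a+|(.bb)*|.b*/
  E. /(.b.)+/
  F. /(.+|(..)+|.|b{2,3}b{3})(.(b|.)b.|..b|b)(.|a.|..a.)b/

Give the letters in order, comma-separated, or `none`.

A → match
B → match
C → no match
D → no match
E → no match
F → no match — must end with 'b'

A, B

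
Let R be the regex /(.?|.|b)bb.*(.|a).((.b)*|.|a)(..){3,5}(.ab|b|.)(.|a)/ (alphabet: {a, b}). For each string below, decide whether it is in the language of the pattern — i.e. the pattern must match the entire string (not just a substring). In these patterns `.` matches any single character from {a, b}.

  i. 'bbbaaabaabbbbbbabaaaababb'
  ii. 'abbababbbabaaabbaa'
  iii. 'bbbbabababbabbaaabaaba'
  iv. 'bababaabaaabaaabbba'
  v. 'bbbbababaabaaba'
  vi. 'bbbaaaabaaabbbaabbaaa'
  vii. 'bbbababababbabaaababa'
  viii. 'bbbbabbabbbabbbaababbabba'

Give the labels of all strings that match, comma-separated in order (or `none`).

i, ii, iii, v, vi, vii, viii

i → match
ii → match
iii → match
iv → no match
v → match
vi → match
vii → match
viii → match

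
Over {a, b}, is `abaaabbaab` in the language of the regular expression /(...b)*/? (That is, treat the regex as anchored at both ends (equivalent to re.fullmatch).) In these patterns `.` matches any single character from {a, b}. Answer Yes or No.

No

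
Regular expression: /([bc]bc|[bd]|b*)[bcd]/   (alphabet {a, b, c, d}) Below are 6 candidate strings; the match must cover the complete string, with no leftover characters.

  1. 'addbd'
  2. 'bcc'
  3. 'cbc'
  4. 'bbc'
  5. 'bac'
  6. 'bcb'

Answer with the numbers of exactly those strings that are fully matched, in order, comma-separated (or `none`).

4

1 → no match
2 → no match
3 → no match
4 → match
5 → no match
6 → no match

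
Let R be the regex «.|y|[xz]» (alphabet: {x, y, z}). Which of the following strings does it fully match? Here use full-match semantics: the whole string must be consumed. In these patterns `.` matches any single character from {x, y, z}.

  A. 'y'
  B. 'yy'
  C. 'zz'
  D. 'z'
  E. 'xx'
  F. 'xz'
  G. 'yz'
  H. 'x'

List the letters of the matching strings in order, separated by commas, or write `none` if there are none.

A, D, H

A → match
B → no match
C → no match
D → match
E → no match
F → no match
G → no match
H → match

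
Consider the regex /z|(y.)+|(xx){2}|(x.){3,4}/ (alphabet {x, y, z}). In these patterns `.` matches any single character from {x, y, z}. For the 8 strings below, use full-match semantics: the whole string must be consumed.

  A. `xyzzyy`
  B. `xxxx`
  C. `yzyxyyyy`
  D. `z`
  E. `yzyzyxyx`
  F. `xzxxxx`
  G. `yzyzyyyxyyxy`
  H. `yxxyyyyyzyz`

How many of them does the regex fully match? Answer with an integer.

A. `xyzzyy` → no match
B. `xxxx` → match
C. `yzyxyyyy` → match
D. `z` → match
E. `yzyzyxyx` → match
F. `xzxxxx` → match
G. `yzyzyyyxyyxy` → no match
H. `yxxyyyyyzyz` → no match
Total matched: 5

5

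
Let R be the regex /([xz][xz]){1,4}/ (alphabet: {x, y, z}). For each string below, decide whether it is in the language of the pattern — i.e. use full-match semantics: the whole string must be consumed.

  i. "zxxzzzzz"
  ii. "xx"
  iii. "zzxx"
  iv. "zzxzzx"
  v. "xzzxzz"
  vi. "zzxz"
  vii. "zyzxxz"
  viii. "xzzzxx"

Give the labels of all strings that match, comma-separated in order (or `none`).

i → match
ii → match
iii → match
iv → match
v → match
vi → match
vii → no match
viii → match

i, ii, iii, iv, v, vi, viii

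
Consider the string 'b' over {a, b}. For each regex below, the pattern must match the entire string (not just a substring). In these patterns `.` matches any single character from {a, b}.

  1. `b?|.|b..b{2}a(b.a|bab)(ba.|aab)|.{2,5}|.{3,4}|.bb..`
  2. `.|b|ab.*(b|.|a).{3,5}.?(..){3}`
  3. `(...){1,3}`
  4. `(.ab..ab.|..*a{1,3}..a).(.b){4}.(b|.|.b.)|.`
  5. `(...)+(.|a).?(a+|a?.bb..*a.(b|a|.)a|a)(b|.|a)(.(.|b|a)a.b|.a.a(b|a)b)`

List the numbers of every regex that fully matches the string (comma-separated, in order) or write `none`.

1 → match
2 → match
3 → no match
4 → match
5 → no match

1, 2, 4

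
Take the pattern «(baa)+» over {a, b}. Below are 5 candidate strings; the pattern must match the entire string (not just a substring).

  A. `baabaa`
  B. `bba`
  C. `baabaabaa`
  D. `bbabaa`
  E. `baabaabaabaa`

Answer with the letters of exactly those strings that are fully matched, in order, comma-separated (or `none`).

A. `baabaa` → match
B. `bba` → no match — must start with `baa`
C. `baabaabaa` → match
D. `bbabaa` → no match — must start with `baa`
E. `baabaabaabaa` → match

A, C, E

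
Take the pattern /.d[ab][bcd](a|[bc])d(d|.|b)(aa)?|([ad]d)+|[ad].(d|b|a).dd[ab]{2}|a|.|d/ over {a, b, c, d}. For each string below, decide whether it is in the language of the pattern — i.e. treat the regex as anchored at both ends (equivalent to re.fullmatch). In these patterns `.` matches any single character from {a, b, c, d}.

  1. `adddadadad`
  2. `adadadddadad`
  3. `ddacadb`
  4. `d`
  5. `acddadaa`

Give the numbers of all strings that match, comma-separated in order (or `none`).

1. `adddadadad` → match
2. `adadadddadad` → match
3. `ddacadb` → match
4. `d` → match
5. `acddadaa` → no match

1, 2, 3, 4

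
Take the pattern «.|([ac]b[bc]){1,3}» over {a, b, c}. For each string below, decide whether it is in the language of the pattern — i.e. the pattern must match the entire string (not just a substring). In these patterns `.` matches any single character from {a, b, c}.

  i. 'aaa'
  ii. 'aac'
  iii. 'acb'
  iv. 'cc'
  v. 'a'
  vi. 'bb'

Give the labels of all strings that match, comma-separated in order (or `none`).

i. 'aaa' → no match
ii. 'aac' → no match
iii. 'acb' → no match
iv. 'cc' → no match
v. 'a' → match
vi. 'bb' → no match

v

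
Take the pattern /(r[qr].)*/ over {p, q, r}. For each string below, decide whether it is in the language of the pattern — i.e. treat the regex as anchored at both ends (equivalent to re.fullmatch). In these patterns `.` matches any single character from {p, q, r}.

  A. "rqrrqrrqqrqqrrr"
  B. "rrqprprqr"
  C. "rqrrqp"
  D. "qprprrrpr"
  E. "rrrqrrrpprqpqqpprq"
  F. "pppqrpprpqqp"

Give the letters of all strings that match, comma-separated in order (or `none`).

A → match
B → no match
C → match
D → no match
E → no match
F → no match

A, C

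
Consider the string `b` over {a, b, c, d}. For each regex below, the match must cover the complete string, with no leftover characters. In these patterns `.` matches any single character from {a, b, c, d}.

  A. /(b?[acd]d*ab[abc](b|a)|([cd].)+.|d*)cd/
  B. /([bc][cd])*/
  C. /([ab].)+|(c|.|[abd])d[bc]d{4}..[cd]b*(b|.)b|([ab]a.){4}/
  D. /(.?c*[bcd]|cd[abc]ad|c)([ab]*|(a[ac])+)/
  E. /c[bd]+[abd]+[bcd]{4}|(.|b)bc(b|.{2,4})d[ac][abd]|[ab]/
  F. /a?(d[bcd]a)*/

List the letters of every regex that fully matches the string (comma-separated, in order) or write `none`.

A → no match — must end with `cd`
B → no match
C → no match
D → match
E → match
F → no match

D, E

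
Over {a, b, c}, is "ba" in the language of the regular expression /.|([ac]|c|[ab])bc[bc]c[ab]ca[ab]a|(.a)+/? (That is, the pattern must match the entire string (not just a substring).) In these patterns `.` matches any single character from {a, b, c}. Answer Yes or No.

Yes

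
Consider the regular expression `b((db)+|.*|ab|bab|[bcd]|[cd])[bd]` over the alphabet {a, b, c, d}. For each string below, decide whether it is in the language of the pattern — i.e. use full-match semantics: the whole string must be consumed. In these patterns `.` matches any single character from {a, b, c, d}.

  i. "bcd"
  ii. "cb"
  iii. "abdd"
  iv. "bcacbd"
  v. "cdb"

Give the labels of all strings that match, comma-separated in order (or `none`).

i → match
ii → no match — must start with "b"
iii → no match — must start with "b"
iv → match
v → no match — must start with "b"

i, iv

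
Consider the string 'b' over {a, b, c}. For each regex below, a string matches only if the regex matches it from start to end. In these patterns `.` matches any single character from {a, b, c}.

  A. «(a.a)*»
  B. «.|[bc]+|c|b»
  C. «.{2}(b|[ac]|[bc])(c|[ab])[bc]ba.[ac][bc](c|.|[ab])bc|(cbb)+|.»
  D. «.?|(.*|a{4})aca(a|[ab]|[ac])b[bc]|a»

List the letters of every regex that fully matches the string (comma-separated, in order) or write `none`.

A → no match
B → match
C → match
D → match

B, C, D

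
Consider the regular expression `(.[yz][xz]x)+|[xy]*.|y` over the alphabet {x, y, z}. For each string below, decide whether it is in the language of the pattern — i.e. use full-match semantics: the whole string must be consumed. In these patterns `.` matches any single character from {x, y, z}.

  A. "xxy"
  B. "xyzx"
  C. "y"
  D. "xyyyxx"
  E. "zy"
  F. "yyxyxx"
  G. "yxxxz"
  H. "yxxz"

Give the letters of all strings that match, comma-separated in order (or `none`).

A, B, C, D, F, G, H

A → match
B → match
C → match
D → match
E → no match
F → match
G → match
H → match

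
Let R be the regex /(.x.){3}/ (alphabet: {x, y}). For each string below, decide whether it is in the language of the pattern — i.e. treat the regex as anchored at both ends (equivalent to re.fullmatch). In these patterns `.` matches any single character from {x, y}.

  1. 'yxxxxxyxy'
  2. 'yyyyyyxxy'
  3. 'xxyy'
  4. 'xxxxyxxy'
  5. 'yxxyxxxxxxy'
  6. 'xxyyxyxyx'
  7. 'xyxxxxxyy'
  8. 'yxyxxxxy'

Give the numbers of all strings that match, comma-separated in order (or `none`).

1

1. 'yxxxxxyxy' → match
2. 'yyyyyyxxy' → no match
3. 'xxyy' → no match
4. 'xxxxyxxy' → no match
5. 'yxxyxxxxxxy' → no match
6. 'xxyyxyxyx' → no match
7. 'xyxxxxxyy' → no match
8. 'yxyxxxxy' → no match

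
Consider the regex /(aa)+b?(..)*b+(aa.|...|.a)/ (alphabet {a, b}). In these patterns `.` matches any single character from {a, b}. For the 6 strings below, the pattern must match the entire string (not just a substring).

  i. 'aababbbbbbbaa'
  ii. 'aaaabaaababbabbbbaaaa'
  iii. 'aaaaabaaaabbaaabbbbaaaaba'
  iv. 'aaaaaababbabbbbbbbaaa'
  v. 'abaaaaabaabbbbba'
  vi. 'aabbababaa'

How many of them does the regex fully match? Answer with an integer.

3

i → match
ii → no match
iii → no match
iv → match
v → no match — must start with 'aa'
vi → match
Total matched: 3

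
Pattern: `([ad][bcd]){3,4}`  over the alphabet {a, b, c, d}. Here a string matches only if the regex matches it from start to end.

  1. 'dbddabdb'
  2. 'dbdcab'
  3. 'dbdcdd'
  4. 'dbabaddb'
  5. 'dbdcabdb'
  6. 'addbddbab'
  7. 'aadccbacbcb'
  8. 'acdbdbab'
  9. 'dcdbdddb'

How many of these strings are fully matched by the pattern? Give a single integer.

7

1 → match
2 → match
3 → match
4 → match
5 → match
6 → no match
7 → no match
8 → match
9 → match
Total matched: 7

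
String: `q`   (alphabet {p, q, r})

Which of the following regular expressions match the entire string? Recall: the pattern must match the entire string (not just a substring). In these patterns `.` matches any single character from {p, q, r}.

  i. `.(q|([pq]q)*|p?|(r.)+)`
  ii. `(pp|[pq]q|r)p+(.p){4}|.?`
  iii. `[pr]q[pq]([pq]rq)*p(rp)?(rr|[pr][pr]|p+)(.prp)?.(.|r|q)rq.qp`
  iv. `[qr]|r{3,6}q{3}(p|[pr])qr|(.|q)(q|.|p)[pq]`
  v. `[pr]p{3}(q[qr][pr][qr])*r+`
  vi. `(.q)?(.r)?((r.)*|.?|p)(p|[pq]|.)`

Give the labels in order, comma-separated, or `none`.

i, ii, iv, vi

i → match
ii → match
iii → no match — must end with `qp`
iv → match
v → no match — must end with `r`
vi → match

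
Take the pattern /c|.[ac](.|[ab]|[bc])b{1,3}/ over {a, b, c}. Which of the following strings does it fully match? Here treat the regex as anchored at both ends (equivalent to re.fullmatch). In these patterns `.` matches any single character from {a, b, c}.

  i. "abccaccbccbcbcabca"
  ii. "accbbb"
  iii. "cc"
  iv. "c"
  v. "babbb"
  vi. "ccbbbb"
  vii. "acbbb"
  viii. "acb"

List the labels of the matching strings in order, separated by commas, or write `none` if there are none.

i → no match
ii → match
iii → no match
iv → match
v → match
vi → match
vii → match
viii → no match

ii, iv, v, vi, vii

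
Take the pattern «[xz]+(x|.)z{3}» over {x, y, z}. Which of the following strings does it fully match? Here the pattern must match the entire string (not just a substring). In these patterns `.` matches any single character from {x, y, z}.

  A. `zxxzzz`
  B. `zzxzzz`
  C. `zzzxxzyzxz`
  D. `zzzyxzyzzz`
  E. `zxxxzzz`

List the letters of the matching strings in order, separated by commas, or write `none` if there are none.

A → match
B → match
C → no match
D → no match
E → match

A, B, E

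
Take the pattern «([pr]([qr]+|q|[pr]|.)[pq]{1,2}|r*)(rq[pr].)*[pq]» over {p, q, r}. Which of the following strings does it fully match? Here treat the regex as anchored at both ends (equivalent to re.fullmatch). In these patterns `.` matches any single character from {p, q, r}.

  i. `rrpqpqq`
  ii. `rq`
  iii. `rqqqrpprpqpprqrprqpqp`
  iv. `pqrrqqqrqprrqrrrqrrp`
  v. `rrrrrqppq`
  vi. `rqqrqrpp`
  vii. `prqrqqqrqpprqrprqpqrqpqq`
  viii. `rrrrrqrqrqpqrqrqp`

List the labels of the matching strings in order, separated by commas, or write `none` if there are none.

ii, iv, v, vi, vii, viii

i. `rrpqpqq` → no match
ii. `rq` → match
iii → no match
iv → match
v. `rrrrrqppq` → match
vi. `rqqrqrpp` → match
vii → match
viii → match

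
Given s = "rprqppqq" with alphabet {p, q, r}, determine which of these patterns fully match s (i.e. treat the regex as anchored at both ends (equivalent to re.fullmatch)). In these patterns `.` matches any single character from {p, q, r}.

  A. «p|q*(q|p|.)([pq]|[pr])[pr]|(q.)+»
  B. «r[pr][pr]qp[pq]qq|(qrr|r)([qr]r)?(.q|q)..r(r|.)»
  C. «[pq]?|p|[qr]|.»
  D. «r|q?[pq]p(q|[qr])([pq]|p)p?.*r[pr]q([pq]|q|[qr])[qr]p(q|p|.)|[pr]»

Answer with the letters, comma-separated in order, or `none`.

A → no match
B → match
C → no match
D → no match

B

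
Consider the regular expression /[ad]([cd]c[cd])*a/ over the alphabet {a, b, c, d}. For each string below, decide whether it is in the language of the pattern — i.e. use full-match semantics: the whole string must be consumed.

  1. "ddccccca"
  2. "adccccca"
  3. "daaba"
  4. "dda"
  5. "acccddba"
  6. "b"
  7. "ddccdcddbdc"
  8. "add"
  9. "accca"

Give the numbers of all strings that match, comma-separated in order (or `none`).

1 → match
2 → match
3 → no match
4 → no match
5 → no match
6 → no match — must end with "a"
7 → no match — must end with "a"
8 → no match — must end with "a"
9 → match

1, 2, 9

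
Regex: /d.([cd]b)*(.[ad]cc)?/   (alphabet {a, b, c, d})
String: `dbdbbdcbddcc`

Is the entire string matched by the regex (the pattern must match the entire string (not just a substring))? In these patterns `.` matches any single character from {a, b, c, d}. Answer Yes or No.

No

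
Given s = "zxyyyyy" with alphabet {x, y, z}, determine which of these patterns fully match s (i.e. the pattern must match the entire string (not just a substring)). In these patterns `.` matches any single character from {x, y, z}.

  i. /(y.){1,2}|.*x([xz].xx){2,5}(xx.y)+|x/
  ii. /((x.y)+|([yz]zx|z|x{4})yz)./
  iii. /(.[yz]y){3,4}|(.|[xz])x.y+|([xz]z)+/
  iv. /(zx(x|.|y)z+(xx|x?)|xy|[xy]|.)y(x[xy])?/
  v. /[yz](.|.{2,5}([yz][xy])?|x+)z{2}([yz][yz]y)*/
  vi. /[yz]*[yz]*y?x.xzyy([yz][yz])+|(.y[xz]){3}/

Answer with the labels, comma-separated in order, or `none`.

i → no match
ii → no match
iii → match
iv → no match
v → no match
vi → no match

iii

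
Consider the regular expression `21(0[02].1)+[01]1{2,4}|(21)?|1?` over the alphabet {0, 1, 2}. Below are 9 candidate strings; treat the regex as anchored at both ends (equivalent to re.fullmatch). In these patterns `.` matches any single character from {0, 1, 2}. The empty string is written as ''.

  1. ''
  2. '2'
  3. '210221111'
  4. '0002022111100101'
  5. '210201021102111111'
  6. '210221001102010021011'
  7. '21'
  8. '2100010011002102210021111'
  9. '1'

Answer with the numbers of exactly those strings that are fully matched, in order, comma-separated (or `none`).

1, 3, 5, 6, 7, 8, 9

1 → match
2 → no match
3 → match
4 → no match
5 → match
6 → match
7 → match
8 → match
9 → match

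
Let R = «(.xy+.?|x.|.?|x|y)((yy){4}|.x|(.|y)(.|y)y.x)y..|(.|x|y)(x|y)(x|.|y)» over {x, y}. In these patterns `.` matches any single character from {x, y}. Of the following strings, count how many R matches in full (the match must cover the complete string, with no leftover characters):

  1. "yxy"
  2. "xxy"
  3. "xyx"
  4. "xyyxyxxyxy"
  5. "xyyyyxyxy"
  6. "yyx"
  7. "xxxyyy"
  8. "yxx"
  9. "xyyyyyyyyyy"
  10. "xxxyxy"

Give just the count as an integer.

1 → match
2 → match
3 → match
4 → match
5 → match
6 → match
7 → match
8 → match
9 → no match
10 → match
Total matched: 9

9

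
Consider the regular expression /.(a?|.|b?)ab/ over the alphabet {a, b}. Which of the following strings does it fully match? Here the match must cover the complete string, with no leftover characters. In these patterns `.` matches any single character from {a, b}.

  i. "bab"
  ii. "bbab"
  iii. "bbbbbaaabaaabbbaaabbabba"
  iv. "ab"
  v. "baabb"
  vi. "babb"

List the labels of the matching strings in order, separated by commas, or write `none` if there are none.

i → match
ii → match
iii → no match — must end with "ab"
iv → no match
v → no match — must end with "ab"
vi → no match — must end with "ab"

i, ii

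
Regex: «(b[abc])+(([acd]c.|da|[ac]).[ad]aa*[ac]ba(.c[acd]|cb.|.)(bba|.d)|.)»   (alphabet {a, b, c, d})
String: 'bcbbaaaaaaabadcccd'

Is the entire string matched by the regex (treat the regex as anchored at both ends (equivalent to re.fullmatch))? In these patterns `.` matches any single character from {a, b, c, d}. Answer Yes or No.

Yes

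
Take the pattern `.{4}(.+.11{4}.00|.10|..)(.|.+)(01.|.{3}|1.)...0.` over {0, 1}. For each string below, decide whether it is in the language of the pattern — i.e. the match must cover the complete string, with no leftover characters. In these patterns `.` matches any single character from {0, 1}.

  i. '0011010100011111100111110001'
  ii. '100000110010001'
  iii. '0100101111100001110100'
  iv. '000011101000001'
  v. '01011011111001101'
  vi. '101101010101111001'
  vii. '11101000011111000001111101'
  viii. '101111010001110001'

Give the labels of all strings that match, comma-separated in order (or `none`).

i → match
ii → match
iii → match
iv → match
v → match
vi → match
vii → match
viii → match

i, ii, iii, iv, v, vi, vii, viii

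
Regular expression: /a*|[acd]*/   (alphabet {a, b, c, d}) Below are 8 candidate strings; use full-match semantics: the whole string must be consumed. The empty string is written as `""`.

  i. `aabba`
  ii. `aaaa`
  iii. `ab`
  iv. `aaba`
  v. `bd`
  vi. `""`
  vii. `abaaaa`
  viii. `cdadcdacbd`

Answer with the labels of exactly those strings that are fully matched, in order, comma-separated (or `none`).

i → no match
ii → match
iii → no match
iv → no match
v → no match
vi → match
vii → no match
viii → no match

ii, vi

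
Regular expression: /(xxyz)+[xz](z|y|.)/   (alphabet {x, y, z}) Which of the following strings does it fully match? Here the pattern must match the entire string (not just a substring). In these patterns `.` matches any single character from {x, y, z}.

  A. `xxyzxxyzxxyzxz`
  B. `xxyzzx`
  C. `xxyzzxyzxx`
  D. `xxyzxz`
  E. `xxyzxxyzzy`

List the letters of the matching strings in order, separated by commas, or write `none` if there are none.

A → match
B → match
C → no match
D → match
E → match

A, B, D, E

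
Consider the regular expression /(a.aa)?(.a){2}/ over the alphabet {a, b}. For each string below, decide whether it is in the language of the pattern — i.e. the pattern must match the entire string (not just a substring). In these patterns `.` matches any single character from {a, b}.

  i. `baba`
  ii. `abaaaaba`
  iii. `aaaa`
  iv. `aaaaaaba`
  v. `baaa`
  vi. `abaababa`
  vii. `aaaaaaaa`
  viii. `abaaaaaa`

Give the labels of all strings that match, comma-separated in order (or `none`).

i, ii, iii, iv, v, vi, vii, viii

i → match
ii → match
iii → match
iv → match
v → match
vi → match
vii → match
viii → match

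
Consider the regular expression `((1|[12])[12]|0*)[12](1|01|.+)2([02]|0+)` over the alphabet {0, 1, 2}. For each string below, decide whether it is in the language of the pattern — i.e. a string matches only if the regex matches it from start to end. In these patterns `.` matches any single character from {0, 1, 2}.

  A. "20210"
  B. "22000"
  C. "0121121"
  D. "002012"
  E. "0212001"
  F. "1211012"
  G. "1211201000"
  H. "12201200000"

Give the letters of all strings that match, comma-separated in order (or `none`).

H

A → no match
B → no match
C → no match
D → no match
E → no match
F → no match
G → no match
H → match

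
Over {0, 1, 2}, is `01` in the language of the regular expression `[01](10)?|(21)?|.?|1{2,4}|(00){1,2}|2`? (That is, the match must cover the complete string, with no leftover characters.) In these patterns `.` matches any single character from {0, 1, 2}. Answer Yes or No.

No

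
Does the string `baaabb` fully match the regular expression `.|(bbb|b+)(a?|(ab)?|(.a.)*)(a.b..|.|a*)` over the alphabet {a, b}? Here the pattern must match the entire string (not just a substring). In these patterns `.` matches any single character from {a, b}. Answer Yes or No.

No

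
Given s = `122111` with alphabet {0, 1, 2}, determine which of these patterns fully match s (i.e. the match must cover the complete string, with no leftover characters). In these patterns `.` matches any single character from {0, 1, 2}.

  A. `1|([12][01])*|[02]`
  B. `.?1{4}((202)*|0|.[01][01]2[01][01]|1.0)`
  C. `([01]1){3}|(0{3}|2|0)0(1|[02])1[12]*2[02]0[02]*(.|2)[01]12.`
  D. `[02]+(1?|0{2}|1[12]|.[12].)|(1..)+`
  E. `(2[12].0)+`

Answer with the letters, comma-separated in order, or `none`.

D

A → no match
B → no match
C → no match
D → match
E → no match — must start with `2`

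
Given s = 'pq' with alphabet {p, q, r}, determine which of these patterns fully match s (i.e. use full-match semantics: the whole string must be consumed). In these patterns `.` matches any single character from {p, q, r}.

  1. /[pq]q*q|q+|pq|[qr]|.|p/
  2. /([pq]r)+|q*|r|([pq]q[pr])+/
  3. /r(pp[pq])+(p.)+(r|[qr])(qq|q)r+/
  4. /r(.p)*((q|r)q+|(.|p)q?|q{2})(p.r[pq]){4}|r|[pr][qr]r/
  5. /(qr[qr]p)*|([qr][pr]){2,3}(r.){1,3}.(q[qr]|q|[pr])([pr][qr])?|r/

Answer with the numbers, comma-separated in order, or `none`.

1

1 → match
2 → no match
3 → no match — must start with 'rpp'
4 → no match
5 → no match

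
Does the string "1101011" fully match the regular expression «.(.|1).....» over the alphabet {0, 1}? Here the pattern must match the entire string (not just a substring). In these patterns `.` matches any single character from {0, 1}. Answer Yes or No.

Yes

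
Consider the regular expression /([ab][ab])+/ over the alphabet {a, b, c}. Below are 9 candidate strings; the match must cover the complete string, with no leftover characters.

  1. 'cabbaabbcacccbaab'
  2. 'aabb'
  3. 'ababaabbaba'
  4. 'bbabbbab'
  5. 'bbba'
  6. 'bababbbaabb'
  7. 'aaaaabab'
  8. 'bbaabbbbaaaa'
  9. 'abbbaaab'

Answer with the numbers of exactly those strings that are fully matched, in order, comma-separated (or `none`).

2, 4, 5, 7, 8, 9

1 → no match
2 → match
3 → no match
4 → match
5 → match
6 → no match
7 → match
8 → match
9 → match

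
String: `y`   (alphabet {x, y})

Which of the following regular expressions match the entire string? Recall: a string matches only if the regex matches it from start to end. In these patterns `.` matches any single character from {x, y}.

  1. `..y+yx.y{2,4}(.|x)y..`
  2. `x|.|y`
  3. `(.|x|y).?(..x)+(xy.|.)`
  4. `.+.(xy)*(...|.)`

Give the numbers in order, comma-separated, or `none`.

1 → no match
2 → match
3 → no match
4 → no match

2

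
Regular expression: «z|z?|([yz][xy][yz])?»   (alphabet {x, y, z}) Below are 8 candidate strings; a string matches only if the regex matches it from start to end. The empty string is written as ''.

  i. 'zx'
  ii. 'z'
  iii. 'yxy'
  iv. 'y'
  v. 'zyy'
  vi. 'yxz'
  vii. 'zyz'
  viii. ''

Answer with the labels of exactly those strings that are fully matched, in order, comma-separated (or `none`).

i → no match
ii → match
iii → match
iv → no match
v → match
vi → match
vii → match
viii → match

ii, iii, v, vi, vii, viii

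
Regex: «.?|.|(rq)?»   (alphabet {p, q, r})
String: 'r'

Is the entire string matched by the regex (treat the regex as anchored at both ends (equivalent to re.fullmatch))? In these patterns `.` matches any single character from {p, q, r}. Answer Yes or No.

Yes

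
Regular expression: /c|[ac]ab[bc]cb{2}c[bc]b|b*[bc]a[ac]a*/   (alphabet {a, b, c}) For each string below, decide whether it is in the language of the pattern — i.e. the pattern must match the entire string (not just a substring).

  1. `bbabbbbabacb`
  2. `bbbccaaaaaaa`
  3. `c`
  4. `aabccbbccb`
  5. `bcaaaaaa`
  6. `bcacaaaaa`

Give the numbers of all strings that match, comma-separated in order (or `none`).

1 → no match
2 → no match
3 → match
4 → match
5 → match
6 → match

3, 4, 5, 6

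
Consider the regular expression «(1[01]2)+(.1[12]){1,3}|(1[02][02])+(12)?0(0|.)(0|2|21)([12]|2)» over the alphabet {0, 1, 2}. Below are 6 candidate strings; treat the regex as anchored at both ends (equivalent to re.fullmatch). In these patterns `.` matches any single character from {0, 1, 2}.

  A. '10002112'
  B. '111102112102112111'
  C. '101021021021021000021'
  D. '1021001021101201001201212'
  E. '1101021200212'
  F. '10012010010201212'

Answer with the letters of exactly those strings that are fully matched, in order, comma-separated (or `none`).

A → no match
B → no match
C → no match
D → no match
E → no match
F → match

F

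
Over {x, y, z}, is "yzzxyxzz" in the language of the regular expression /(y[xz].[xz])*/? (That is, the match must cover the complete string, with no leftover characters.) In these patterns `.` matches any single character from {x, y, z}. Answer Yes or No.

Yes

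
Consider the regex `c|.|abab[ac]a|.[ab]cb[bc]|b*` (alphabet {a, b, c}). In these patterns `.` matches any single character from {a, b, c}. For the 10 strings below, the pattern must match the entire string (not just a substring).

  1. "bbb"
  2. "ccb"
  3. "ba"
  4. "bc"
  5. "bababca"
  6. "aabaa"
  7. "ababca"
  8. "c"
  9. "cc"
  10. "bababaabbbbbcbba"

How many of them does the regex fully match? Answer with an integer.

1. "bbb" → match
2. "ccb" → no match
3. "ba" → no match
4. "bc" → no match
5. "bababca" → no match
6. "aabaa" → no match
7. "ababca" → match
8. "c" → match
9. "cc" → no match
10 → no match
Total matched: 3

3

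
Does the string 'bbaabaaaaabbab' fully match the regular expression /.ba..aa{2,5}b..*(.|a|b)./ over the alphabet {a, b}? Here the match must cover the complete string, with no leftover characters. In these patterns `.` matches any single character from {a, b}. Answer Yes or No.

Yes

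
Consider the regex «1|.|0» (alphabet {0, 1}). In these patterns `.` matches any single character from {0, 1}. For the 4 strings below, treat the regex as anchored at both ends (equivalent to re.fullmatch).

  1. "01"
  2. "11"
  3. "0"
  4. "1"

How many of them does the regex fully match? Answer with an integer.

1 → no match
2 → no match
3 → match
4 → match
Total matched: 2

2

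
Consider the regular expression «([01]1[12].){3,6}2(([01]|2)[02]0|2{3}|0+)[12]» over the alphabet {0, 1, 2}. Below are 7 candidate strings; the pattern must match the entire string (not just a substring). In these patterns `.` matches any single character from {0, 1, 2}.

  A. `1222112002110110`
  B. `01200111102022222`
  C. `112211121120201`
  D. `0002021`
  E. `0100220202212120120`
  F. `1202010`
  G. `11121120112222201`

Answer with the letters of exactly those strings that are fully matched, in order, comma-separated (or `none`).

C, G

A → no match
B → no match
C → match
D → no match
E → no match
F → no match
G → match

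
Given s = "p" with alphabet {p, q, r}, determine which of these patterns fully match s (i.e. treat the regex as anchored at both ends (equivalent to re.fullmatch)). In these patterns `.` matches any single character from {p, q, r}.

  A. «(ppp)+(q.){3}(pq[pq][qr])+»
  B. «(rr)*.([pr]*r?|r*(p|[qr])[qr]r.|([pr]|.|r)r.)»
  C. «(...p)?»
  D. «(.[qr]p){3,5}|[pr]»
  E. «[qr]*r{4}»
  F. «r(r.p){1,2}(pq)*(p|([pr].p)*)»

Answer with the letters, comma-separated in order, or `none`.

B, D

A → no match — must start with "ppp"
B → match
C → no match
D → match
E → no match — must end with "r"
F → no match — must start with "rr"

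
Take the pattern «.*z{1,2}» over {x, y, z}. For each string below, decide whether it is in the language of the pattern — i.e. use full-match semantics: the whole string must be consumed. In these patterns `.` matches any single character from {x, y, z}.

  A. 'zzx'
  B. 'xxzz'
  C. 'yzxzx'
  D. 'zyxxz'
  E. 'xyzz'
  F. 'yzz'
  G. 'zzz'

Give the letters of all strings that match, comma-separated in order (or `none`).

B, D, E, F, G

A → no match — must end with 'z'
B → match
C → no match — must end with 'z'
D → match
E → match
F → match
G → match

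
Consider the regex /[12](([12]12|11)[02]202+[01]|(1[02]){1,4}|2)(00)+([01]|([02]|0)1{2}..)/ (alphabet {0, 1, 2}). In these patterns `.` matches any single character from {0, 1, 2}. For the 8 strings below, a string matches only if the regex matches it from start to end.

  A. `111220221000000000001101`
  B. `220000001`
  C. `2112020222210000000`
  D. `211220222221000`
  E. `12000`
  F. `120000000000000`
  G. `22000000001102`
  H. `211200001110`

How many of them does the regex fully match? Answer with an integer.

A → match
B → match
C → match
D → match
E → match
F → match
G → no match
H → no match
Total matched: 6

6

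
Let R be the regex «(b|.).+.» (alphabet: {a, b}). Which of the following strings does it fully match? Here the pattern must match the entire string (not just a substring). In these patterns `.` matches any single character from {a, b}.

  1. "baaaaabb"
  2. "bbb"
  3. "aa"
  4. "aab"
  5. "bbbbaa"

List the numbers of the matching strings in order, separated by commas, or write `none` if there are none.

1, 2, 4, 5

1. "baaaaabb" → match
2. "bbb" → match
3. "aa" → no match
4. "aab" → match
5. "bbbbaa" → match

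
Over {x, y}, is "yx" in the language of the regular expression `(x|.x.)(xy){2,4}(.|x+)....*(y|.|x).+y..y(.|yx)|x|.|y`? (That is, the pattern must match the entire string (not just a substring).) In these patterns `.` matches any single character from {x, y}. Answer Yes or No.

No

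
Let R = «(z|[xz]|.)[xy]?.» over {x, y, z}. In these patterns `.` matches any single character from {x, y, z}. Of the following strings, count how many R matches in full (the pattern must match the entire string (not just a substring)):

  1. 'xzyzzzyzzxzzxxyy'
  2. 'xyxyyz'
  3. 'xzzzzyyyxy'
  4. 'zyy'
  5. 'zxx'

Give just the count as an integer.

1 → no match
2. 'xyxyyz' → no match
3. 'xzzzzyyyxy' → no match
4. 'zyy' → match
5. 'zxx' → match
Total matched: 2

2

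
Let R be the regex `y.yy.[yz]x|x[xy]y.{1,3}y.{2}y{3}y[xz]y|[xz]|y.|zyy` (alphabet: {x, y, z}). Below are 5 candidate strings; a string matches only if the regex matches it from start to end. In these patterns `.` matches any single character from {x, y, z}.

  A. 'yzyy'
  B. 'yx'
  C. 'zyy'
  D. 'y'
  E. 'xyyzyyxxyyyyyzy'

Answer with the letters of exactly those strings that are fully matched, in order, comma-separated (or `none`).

B, C

A → no match
B → match
C → match
D → no match
E → no match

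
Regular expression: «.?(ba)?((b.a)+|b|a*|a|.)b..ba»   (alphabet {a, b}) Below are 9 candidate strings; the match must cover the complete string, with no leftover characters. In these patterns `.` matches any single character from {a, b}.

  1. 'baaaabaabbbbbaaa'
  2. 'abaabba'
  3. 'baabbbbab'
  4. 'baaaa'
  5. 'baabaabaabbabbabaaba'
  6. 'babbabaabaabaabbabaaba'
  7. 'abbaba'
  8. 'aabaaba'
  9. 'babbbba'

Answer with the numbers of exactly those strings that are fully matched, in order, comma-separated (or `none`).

1 → no match — must end with 'ba'
2 → no match
3 → no match — must end with 'ba'
4 → no match — must end with 'ba'
5 → match
6 → match
7 → match
8 → match
9 → match

5, 6, 7, 8, 9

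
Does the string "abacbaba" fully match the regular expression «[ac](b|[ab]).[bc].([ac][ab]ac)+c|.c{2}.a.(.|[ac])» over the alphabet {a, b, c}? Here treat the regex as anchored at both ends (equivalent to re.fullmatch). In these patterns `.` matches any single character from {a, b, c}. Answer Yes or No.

No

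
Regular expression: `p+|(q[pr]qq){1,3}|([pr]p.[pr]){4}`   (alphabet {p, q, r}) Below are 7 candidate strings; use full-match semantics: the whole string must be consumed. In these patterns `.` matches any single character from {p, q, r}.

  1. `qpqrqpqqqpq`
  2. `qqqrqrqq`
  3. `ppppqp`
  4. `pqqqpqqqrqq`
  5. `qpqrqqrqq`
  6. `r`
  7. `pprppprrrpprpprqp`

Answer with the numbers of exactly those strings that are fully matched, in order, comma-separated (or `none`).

1 → no match
2 → no match
3 → no match
4 → no match
5 → no match
6 → no match
7 → no match

none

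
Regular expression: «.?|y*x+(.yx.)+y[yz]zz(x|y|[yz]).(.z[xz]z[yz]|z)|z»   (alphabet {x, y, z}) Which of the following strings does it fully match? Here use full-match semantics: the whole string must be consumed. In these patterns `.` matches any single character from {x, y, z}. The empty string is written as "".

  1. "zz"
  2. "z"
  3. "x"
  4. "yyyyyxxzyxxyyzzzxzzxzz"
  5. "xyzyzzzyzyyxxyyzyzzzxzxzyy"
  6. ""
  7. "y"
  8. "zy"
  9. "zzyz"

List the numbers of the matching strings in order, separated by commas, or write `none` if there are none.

1 → no match
2 → match
3 → match
4 → match
5 → no match
6 → match
7 → match
8 → no match
9 → no match

2, 3, 4, 6, 7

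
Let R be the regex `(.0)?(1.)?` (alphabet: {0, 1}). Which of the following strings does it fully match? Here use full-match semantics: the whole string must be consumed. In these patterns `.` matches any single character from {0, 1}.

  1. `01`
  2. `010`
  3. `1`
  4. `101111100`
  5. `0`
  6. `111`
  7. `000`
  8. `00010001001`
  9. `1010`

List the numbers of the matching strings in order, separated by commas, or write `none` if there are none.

9

1 → no match
2 → no match
3 → no match
4 → no match
5 → no match
6 → no match
7 → no match
8 → no match
9 → match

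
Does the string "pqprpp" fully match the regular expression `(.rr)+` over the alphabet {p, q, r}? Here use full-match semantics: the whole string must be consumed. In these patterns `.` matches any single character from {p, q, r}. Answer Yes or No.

No

Every match must end with "rr", but "pqprpp" does not.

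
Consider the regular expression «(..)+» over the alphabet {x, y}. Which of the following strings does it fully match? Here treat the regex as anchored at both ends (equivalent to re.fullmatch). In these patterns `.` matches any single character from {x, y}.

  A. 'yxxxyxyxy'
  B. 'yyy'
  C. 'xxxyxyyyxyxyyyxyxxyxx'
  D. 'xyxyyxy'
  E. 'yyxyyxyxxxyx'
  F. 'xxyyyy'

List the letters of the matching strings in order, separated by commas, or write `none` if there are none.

E, F

A → no match
B → no match
C → no match
D → no match
E → match
F → match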